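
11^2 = 121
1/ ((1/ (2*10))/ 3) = 60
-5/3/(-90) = 1/54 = 0.02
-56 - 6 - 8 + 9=-61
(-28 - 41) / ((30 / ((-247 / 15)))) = 5681 / 150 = 37.87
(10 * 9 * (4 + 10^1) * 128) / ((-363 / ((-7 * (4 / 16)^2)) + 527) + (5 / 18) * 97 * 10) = 635040 / 6403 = 99.18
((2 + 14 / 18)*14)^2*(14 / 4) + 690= 484640 / 81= 5983.21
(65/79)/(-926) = -65/73154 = -0.00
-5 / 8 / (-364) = 5 / 2912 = 0.00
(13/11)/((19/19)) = 13/11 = 1.18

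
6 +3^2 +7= 22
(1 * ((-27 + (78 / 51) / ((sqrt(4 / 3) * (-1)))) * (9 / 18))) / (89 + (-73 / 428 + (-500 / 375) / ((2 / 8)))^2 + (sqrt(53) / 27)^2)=-1802805336 / 15940211465 - 868017384 * sqrt(3) / 270983594905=-0.12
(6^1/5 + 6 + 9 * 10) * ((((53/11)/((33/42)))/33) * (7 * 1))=841428/6655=126.44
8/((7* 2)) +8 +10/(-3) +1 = 131/21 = 6.24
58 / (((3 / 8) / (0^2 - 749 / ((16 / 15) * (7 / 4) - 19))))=1737680 / 257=6761.40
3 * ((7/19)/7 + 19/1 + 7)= 1485/19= 78.16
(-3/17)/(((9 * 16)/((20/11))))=-5/2244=-0.00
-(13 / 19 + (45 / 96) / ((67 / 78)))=-25051 / 20368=-1.23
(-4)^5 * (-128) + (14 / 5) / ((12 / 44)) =1966234 / 15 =131082.27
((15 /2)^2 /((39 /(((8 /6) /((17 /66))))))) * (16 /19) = 6.29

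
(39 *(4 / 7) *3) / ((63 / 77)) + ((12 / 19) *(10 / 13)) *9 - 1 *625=-931781 / 1729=-538.91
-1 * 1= -1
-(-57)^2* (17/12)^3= -9237.46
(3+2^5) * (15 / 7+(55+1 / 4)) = 2008.75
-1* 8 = -8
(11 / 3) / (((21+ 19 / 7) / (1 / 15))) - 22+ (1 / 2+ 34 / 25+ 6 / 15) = -19.73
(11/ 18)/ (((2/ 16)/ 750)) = 11000/ 3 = 3666.67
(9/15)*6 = 18/5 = 3.60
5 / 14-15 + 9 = -79 / 14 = -5.64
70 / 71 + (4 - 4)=70 / 71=0.99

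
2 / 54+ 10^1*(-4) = -1079 / 27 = -39.96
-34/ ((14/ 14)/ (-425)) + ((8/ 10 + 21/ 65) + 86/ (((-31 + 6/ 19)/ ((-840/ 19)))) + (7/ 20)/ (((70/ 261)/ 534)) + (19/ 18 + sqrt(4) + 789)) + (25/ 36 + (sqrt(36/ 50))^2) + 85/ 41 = 249639121503/ 15536950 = 16067.45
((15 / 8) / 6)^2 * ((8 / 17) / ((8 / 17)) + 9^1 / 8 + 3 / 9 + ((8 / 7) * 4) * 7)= 20675 / 6144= 3.37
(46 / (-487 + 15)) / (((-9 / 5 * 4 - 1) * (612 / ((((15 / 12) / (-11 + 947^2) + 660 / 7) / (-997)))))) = -38895410975 / 21178590958965888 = -0.00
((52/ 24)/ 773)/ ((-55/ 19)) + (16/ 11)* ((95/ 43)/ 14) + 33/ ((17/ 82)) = 208070686441/ 1305295530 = 159.41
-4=-4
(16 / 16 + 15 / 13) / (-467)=-0.00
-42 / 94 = -21 / 47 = -0.45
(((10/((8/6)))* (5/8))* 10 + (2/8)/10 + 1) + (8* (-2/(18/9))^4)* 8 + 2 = 1139/10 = 113.90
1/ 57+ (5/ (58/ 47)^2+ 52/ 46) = 19542815/ 4410204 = 4.43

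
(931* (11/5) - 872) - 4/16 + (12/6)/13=1176.10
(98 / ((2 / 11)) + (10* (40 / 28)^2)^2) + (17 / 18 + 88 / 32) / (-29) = 2394761783 / 2506644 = 955.37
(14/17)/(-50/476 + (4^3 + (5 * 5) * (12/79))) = 15484/1272753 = 0.01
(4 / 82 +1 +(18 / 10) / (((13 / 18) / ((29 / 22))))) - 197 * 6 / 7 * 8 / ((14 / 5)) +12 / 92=-15791652637 / 33038005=-477.98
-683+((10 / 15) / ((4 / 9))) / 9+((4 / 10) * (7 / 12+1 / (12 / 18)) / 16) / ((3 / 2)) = -98323 / 144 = -682.80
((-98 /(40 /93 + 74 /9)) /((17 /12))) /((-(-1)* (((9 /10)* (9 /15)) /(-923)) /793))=3131874200 /289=10836934.95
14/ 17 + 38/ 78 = 869/ 663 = 1.31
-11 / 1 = -11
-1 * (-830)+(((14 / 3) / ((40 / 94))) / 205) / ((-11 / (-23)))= 56157067 / 67650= 830.11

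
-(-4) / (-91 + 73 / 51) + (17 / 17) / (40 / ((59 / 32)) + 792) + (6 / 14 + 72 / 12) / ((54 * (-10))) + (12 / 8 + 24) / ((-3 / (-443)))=2167630666927 / 575663928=3765.44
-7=-7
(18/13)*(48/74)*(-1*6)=-2592/481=-5.39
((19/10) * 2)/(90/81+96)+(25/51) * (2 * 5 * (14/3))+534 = 19597837/35190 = 556.91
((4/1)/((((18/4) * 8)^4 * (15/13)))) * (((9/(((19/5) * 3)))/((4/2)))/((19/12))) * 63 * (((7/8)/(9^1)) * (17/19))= 10829/3840162048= 0.00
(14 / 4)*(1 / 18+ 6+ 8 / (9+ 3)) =847 / 36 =23.53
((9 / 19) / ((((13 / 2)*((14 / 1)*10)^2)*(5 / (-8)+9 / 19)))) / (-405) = 1 / 16482375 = 0.00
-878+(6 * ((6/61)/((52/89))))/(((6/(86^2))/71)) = 69406732/793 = 87524.25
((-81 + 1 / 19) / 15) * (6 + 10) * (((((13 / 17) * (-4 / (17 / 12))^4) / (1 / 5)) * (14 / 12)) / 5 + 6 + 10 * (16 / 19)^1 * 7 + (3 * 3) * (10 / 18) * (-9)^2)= -349620908639776 / 7688525655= -45473.08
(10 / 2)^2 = 25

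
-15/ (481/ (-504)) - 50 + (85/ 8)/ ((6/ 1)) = -750635/ 23088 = -32.51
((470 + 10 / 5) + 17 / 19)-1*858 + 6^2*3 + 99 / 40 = -208719 / 760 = -274.63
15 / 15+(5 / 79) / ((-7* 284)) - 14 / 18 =0.22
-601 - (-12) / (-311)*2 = -186935 / 311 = -601.08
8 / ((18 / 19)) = 76 / 9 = 8.44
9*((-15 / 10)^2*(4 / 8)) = 81 / 8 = 10.12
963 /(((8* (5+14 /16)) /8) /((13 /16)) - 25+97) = 12519 /1030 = 12.15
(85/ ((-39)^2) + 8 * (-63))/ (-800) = 766499/ 1216800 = 0.63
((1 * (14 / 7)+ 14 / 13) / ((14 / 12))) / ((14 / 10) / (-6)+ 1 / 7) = -7200 / 247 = -29.15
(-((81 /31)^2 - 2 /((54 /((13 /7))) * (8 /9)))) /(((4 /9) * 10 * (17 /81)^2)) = -4289929533 /124422592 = -34.48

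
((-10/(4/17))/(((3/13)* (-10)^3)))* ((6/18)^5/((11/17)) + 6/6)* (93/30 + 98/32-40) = -160928443/25660800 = -6.27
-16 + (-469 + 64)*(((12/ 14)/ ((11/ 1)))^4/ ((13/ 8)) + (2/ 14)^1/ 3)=-16129401133/ 456989533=-35.29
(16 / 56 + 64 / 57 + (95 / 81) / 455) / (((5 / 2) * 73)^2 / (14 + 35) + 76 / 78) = 0.00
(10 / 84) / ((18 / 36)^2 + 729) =0.00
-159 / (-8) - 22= -17 / 8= -2.12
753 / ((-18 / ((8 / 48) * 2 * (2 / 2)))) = -13.94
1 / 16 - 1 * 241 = -3855 / 16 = -240.94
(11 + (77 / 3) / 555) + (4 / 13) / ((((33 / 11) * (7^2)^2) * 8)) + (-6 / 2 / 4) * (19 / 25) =10888941517 / 1039392900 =10.48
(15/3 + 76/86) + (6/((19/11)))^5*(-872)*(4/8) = -23478104681801/106472257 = -220509.13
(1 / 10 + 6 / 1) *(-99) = -6039 / 10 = -603.90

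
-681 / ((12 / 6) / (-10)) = 3405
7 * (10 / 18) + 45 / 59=2470 / 531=4.65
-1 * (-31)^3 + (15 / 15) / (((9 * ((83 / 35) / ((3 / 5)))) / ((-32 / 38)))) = 140941109 / 4731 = 29790.98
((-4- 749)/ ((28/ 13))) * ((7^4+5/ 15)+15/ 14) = -329239963/ 392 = -839897.86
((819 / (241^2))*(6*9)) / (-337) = -44226 / 19573297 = -0.00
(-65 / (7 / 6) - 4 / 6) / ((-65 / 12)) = 4736 / 455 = 10.41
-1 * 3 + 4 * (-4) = -19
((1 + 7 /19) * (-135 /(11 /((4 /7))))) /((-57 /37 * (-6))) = -28860 /27797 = -1.04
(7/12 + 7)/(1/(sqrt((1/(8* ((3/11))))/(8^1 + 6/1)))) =13* sqrt(231)/144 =1.37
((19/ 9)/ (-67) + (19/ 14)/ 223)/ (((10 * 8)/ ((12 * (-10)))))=47861/ 1255044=0.04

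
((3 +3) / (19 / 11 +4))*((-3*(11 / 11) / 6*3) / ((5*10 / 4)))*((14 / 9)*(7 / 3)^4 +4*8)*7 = -1252724 / 18225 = -68.74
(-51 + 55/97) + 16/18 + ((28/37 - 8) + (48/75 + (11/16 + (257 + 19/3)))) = 2685808631/12920400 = 207.87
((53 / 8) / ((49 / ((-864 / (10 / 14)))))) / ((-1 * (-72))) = -2.27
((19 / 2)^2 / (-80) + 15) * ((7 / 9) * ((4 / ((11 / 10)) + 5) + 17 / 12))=41233871 / 380160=108.46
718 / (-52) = -359 / 26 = -13.81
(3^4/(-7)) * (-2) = 162/7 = 23.14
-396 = -396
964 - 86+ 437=1315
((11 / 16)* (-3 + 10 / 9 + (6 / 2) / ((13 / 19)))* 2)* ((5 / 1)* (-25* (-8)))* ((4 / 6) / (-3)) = -803000 / 1053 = -762.58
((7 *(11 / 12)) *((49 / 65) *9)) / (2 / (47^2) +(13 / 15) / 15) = 1125165195 / 1516684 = 741.86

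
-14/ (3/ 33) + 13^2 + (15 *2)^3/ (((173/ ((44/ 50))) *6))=6555/ 173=37.89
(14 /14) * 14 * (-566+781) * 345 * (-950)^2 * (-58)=-54357665250000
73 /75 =0.97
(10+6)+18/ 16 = 137/ 8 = 17.12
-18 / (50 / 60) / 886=-54 / 2215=-0.02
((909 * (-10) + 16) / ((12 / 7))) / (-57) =92.86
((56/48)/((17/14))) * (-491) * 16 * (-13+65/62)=47540584/527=90209.84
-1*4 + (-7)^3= -347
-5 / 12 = -0.42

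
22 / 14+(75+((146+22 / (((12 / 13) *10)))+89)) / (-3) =-129221 / 1260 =-102.56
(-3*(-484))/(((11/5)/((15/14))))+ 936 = 11502/7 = 1643.14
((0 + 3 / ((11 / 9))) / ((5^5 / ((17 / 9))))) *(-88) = -408 / 3125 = -0.13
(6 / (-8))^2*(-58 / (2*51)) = -0.32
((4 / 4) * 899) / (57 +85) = 6.33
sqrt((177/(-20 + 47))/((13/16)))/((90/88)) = 176 *sqrt(767)/1755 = 2.78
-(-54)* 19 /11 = 1026 /11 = 93.27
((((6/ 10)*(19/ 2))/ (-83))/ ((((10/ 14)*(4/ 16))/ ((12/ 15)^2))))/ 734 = -0.00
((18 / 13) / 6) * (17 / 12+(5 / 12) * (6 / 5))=23 / 52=0.44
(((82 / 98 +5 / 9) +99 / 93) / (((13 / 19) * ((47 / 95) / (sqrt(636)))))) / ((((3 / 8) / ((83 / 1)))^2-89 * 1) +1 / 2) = -2.07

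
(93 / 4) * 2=93 / 2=46.50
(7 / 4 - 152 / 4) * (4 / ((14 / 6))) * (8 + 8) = -6960 / 7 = -994.29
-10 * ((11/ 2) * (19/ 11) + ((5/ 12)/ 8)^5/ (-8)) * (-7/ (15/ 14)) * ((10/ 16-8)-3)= -2520251765756417/ 391378894848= -6439.42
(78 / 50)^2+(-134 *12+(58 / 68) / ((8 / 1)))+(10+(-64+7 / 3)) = -845134489 / 510000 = -1657.13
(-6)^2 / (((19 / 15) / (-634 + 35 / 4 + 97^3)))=492505785 / 19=25921357.11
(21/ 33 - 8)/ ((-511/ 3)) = 243/ 5621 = 0.04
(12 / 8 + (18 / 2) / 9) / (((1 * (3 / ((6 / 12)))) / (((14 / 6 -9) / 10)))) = -5 / 18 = -0.28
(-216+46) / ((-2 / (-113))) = -9605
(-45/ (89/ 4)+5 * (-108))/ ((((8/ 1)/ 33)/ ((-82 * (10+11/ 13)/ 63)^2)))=-328406816760/ 737009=-445594.04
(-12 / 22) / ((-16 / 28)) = 21 / 22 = 0.95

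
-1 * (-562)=562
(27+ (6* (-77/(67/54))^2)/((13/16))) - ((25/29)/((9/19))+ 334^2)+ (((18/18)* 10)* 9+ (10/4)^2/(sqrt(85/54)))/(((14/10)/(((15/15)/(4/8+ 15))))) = -274611374798308/3305165409+ 75* sqrt(510)/7378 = -83085.29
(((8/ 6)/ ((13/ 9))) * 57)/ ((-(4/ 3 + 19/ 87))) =-2204/ 65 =-33.91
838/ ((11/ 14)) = 11732/ 11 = 1066.55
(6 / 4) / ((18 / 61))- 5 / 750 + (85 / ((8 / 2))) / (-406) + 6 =11.02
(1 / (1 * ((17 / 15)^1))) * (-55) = -825 / 17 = -48.53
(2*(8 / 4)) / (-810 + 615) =-4 / 195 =-0.02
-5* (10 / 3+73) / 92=-1145 / 276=-4.15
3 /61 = 0.05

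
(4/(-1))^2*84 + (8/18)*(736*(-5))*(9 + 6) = -69568/3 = -23189.33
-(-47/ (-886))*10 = -235/ 443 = -0.53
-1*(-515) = 515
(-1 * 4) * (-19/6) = 38/3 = 12.67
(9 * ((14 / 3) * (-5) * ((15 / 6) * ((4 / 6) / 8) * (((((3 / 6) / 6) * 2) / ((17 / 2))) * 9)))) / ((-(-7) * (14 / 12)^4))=-24300 / 40817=-0.60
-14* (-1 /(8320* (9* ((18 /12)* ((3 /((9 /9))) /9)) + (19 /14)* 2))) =49 /210080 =0.00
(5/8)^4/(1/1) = 625/4096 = 0.15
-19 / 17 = -1.12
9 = 9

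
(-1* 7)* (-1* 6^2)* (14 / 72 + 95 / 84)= 334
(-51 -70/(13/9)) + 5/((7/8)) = -8531/91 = -93.75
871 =871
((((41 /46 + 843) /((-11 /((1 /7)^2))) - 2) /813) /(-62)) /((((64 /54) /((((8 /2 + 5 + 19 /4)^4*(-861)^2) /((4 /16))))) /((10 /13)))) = 50068832301365625 /10288738304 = 4866372.42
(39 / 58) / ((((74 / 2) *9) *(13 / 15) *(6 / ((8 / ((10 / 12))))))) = 4 / 1073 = 0.00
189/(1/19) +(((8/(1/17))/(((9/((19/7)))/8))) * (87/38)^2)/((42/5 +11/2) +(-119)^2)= 3591.12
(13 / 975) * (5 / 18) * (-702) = -13 / 5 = -2.60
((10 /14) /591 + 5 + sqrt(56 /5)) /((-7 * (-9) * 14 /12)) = 4 * sqrt(70) /735 + 41380 /608139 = 0.11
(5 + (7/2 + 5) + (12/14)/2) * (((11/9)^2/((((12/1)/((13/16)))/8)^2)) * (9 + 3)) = 73.26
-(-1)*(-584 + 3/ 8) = -4669/ 8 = -583.62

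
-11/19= -0.58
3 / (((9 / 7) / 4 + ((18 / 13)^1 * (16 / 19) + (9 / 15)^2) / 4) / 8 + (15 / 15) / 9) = 1167075 / 77407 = 15.08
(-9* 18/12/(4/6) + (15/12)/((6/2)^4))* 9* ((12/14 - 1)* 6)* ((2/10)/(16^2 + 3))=3278/27195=0.12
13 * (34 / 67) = 442 / 67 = 6.60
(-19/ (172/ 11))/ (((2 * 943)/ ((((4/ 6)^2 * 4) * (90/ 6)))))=-0.02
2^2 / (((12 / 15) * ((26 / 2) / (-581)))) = -223.46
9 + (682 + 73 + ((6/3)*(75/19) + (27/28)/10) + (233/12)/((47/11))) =582494803/750120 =776.54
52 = 52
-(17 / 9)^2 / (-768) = 289 / 62208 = 0.00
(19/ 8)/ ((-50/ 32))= -38/ 25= -1.52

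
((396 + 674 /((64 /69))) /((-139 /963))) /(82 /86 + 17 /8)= -495872775 /196268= -2526.51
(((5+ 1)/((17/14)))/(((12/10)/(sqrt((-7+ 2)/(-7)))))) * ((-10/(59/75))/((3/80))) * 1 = -200000 * sqrt(35)/1003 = -1179.68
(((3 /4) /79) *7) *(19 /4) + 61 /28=22069 /8848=2.49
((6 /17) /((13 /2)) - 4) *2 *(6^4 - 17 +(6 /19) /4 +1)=-42416696 /4199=-10101.62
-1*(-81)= 81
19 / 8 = 2.38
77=77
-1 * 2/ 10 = -1/ 5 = -0.20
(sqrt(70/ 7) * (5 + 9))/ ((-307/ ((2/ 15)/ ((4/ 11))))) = -77 * sqrt(10)/ 4605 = -0.05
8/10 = 4/5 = 0.80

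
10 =10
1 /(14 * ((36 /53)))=53 /504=0.11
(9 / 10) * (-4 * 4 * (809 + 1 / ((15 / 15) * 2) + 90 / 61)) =-3561804 / 305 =-11678.05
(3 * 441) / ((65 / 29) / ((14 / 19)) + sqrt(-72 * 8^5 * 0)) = 537138 / 1235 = 434.93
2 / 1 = 2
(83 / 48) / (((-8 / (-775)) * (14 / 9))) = 192975 / 1792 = 107.69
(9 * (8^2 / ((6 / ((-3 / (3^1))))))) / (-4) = 24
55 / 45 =1.22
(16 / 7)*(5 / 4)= 20 / 7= 2.86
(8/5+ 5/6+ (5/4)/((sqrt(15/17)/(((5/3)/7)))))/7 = 5* sqrt(255)/1764+ 73/210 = 0.39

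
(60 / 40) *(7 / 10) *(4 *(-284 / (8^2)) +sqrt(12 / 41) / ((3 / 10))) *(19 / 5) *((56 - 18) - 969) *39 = 1028597661 / 400 - 4829097 *sqrt(123) / 205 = 2310239.14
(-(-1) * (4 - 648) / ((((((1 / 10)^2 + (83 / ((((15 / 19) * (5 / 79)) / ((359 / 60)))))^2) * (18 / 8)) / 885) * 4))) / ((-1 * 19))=0.00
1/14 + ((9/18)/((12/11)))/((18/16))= 181/378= 0.48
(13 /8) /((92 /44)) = 143 /184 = 0.78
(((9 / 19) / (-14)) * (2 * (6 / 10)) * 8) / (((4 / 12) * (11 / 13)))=-8424 / 7315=-1.15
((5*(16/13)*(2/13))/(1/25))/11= 4000/1859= 2.15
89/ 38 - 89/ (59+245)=623/ 304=2.05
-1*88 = -88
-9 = -9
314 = 314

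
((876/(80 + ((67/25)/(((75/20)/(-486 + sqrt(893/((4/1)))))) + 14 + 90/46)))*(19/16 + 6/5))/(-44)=0.20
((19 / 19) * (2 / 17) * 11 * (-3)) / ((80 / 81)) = -2673 / 680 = -3.93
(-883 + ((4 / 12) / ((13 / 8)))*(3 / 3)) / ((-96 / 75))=860725 / 1248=689.68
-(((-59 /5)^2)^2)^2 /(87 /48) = -207385335.32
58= 58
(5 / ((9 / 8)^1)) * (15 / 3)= 22.22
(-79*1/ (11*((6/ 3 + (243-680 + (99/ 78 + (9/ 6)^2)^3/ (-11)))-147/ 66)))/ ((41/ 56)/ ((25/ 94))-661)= -7775622400/ 314423506778499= -0.00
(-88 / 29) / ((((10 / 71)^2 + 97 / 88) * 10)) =-19518752 / 72177665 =-0.27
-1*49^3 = -117649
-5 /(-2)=5 /2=2.50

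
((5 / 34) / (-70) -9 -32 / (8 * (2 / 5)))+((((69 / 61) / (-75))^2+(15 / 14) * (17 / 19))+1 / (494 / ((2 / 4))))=-2466626779081 / 136714191250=-18.04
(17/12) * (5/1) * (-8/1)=-170/3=-56.67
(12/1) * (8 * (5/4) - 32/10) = 408/5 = 81.60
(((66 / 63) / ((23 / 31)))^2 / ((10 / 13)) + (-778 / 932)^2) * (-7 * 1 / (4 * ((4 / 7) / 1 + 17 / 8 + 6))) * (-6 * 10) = 1666073323162 / 41958285141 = 39.71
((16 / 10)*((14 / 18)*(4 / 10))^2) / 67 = 1568 / 678375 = 0.00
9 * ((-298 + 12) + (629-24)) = 2871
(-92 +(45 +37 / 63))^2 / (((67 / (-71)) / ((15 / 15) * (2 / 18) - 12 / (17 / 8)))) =4320654448 / 341901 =12637.15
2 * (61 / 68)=61 / 34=1.79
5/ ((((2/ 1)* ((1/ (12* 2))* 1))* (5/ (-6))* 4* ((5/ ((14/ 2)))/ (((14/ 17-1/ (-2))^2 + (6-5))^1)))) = -200403/ 2890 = -69.34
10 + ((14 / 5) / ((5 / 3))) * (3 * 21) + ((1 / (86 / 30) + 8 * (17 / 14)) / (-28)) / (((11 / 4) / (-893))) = 134743017 / 579425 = 232.55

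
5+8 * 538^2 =2315557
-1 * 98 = -98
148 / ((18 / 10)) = 740 / 9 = 82.22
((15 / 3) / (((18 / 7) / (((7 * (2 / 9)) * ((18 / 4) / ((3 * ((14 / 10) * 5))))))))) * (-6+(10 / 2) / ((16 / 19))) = -35 / 864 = -0.04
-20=-20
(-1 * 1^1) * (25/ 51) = -25/ 51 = -0.49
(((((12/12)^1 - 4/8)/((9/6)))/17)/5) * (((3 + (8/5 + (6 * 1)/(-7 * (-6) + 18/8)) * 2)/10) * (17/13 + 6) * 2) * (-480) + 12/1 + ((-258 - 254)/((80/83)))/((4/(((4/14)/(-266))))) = -343569196/60696545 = -5.66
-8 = -8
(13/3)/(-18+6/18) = -13/53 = -0.25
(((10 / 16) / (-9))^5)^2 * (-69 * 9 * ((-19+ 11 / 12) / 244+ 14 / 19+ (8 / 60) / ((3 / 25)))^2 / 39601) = -19685625027412109375 / 152953425968237964966495667617792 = -0.00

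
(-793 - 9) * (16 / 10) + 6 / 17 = -109042 / 85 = -1282.85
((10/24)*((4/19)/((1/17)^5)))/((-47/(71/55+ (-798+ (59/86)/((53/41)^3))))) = 265423098067721287/125768014306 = 2110418.13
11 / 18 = 0.61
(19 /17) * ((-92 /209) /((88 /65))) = -1495 /4114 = -0.36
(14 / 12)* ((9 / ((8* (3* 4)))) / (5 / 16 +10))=7 / 660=0.01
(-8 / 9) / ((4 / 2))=-4 / 9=-0.44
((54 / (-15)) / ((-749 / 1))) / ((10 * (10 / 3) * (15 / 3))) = 27 / 936250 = 0.00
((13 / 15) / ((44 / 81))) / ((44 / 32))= 702 / 605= 1.16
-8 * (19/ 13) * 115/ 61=-17480/ 793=-22.04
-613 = -613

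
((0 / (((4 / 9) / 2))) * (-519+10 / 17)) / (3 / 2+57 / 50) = 0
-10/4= -5/2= -2.50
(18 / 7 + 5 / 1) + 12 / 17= 985 / 119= 8.28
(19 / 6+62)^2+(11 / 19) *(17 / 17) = 4247.27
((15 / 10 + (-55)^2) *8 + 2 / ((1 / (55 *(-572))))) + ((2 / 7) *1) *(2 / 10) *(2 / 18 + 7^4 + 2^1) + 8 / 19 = -230842996 / 5985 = -38570.26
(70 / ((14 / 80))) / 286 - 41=-39.60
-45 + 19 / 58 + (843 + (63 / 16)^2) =6041885 / 7424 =813.83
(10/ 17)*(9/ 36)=5/ 34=0.15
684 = 684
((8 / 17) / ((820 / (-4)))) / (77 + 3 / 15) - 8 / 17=-3724 / 7913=-0.47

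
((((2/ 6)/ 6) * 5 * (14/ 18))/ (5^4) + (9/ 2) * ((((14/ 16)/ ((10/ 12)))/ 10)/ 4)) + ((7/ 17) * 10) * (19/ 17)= 884026241/ 187272000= 4.72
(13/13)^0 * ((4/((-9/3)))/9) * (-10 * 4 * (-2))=-320/27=-11.85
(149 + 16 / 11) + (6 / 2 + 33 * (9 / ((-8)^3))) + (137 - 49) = 1356605 / 5632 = 240.87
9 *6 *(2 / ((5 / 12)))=1296 / 5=259.20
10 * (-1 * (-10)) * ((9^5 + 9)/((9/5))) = 3281000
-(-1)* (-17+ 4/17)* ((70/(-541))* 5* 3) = 299250/9197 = 32.54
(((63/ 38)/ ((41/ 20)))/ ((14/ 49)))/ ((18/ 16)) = 1960/ 779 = 2.52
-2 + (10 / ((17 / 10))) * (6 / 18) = -0.04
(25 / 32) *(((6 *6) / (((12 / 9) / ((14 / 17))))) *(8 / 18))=7.72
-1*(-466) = 466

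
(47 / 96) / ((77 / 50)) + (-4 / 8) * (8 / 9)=-1403 / 11088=-0.13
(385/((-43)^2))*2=770/1849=0.42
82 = 82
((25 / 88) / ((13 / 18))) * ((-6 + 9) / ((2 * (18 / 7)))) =525 / 2288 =0.23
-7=-7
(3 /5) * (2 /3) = 2 /5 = 0.40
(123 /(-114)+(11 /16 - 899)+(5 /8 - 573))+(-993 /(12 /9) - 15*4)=-692061 /304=-2276.52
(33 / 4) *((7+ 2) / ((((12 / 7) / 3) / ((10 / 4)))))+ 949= 40763 / 32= 1273.84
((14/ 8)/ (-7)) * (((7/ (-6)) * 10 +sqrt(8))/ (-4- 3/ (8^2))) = -80/ 111 +32 * sqrt(2)/ 259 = -0.55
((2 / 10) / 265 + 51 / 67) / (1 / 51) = 3449742 / 88775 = 38.86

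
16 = 16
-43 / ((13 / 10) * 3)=-430 / 39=-11.03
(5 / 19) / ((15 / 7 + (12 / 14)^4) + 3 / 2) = 0.06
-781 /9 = -86.78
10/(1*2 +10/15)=15/4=3.75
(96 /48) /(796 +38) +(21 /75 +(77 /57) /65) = 0.30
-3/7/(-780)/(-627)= -1/1141140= -0.00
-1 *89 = -89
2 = 2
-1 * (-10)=10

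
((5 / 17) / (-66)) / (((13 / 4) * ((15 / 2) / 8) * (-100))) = 8 / 546975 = 0.00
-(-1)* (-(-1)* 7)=7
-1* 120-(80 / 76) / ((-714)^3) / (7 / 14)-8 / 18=-104122604287 / 864486567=-120.44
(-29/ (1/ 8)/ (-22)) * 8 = 928/ 11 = 84.36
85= 85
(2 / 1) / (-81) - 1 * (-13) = 1051 / 81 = 12.98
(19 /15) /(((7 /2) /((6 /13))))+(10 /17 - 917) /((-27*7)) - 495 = -3790028 /7735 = -489.98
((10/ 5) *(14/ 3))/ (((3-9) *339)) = -14/ 3051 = -0.00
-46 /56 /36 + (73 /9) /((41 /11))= 88993 /41328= 2.15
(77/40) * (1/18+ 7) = 9779/720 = 13.58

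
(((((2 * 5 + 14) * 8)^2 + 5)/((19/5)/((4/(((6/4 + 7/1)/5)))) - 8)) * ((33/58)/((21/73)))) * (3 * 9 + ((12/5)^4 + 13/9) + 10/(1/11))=-16331815043896/8332425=-1960031.45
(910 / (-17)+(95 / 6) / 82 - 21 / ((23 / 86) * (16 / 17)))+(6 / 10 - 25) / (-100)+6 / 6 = -6517643683 / 48093000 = -135.52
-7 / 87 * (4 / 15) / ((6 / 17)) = -238 / 3915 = -0.06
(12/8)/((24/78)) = 39/8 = 4.88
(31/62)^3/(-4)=-1/32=-0.03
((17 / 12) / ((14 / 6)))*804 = 3417 / 7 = 488.14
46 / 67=0.69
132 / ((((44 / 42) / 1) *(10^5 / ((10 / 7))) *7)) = 9 / 35000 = 0.00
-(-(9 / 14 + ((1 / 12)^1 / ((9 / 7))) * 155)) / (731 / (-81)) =-24243 / 20468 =-1.18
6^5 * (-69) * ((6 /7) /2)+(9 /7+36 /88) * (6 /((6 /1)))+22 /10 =-177056521 /770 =-229943.53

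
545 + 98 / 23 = 12633 / 23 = 549.26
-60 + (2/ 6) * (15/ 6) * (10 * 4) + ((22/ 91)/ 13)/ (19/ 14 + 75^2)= -1064956748/ 39935883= -26.67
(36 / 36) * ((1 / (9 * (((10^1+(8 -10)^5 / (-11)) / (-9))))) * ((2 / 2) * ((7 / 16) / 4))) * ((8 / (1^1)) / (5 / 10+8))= -77 / 9656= -0.01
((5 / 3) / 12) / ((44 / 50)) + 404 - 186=172781 / 792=218.16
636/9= 212/3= 70.67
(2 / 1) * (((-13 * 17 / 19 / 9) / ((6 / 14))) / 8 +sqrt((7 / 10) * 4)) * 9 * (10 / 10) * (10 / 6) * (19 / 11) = -7735 / 396 +114 * sqrt(70) / 11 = 67.18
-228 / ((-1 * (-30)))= -38 / 5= -7.60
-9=-9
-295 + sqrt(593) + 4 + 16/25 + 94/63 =-454967/1575 + sqrt(593) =-264.52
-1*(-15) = 15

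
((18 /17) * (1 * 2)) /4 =9 /17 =0.53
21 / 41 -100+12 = -3587 / 41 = -87.49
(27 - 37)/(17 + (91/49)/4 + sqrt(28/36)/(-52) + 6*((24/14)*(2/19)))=-39920500620/74040460573 - 13797420*sqrt(7)/74040460573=-0.54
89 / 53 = 1.68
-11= -11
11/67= 0.16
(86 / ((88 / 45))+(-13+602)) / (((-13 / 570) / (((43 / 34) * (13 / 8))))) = -341314005 / 5984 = -57037.77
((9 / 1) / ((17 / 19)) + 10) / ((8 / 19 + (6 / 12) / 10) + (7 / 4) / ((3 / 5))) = 194370 / 32827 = 5.92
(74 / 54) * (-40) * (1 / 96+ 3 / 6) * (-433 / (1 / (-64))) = -62802320 / 81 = -775337.28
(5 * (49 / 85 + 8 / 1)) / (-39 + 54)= 243 / 85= 2.86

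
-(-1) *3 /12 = 1 /4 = 0.25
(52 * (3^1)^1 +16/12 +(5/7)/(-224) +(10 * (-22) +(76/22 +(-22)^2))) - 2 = 21876571/51744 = 422.78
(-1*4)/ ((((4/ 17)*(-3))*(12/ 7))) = 119/ 36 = 3.31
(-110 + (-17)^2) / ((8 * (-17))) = -179 / 136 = -1.32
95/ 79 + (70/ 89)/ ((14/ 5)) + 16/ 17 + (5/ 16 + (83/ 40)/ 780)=10217256191/ 3729242400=2.74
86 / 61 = 1.41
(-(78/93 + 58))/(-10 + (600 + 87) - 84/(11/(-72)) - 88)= -20064/388337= -0.05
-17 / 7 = -2.43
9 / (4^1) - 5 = -2.75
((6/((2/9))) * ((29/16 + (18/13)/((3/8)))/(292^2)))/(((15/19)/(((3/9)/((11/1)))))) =13053/195084032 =0.00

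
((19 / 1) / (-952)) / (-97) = 19 / 92344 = 0.00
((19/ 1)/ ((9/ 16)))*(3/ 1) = 304/ 3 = 101.33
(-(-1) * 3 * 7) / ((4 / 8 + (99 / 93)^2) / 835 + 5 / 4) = 67404540 / 4018453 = 16.77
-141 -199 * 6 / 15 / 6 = -2314 / 15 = -154.27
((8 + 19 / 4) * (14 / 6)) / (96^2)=119 / 36864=0.00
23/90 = 0.26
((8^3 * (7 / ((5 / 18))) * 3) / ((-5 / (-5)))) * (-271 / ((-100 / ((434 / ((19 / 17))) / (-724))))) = -24185202048 / 429875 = -56261.01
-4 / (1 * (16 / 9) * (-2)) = 9 / 8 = 1.12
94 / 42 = 47 / 21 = 2.24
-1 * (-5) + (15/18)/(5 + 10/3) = 51/10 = 5.10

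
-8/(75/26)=-2.77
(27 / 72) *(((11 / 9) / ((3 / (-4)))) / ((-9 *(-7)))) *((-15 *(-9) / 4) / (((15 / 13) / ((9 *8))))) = -143 / 7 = -20.43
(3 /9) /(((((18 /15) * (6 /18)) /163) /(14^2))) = 26623.33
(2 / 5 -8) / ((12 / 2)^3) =-19 / 540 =-0.04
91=91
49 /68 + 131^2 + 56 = 1170805 /68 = 17217.72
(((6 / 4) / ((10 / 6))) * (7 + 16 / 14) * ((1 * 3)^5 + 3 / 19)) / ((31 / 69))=122958 / 31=3966.39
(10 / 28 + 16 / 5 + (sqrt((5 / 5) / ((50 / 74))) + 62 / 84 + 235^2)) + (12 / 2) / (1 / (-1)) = sqrt(37) / 5 + 5798446 / 105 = 55224.51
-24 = -24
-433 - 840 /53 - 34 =-25591 /53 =-482.85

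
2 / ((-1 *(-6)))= 1 / 3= 0.33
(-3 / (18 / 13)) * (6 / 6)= -13 / 6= -2.17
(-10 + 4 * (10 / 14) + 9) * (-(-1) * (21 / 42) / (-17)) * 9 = -117 / 238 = -0.49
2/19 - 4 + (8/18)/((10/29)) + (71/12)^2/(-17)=-4.67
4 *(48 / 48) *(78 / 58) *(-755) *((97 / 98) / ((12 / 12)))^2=-277048005 / 69629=-3978.92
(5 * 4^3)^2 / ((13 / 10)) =1024000 / 13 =78769.23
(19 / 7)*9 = 171 / 7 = 24.43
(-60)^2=3600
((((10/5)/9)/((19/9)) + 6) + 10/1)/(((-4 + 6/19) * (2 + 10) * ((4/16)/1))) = -51/35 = -1.46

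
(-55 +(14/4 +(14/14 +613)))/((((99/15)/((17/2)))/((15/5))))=2173.30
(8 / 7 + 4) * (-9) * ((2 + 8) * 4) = -12960 / 7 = -1851.43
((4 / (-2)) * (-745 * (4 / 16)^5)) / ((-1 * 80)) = -149 / 8192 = -0.02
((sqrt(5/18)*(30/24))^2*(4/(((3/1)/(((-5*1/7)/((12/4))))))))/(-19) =625/86184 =0.01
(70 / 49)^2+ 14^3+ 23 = 135683 / 49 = 2769.04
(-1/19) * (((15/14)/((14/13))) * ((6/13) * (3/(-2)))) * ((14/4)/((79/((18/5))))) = 243/42028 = 0.01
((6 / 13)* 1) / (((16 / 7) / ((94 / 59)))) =987 / 3068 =0.32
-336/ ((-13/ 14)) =4704/ 13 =361.85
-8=-8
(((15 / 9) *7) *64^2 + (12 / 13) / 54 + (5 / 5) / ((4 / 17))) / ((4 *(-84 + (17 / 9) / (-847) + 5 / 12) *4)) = -18944134979 / 530127728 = -35.74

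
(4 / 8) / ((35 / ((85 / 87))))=17 / 1218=0.01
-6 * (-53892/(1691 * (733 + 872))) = 107784/904685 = 0.12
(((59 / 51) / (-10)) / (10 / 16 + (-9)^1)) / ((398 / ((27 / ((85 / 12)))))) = 12744 / 96330925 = 0.00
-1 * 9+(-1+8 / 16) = -19 / 2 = -9.50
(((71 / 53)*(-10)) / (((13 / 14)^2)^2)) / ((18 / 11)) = -150014480 / 13623597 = -11.01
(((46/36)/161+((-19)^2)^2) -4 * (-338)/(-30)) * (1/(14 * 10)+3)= 34553087903/88200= 391758.37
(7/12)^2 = 49/144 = 0.34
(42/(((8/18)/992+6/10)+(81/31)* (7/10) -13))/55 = -93744/1297637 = -0.07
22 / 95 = 0.23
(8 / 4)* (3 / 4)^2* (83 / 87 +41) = 5475 / 116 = 47.20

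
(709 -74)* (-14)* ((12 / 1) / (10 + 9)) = -106680 / 19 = -5614.74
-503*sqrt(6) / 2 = -616.05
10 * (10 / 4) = 25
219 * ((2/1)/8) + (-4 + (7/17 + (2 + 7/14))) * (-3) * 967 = 218397/68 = 3211.72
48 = 48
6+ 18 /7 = 8.57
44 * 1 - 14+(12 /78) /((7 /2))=2734 /91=30.04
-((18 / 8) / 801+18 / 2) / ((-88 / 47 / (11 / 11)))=150635 / 31328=4.81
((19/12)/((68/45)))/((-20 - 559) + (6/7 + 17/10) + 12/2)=-9975/5430616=-0.00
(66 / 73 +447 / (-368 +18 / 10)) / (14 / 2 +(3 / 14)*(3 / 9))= -65814 / 1470293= -0.04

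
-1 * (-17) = 17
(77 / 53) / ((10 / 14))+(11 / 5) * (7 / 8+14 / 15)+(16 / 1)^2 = 8331991 / 31800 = 262.01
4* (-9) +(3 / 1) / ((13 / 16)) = -420 / 13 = -32.31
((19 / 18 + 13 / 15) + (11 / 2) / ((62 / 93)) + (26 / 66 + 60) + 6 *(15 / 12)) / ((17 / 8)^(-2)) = 44671019 / 126720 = 352.52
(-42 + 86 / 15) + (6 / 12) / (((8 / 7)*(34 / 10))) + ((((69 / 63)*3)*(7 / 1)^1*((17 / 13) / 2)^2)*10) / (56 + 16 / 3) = -11906221 / 344760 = -34.53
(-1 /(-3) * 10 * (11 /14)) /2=55 /42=1.31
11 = 11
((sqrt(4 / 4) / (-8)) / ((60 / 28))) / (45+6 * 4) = -7 / 8280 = -0.00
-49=-49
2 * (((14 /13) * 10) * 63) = 17640 /13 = 1356.92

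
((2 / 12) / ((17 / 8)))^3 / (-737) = -64 / 97763787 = -0.00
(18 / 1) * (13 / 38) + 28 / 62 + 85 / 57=14314 / 1767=8.10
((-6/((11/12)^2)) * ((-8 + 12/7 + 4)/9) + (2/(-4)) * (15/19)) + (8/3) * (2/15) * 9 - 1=582361/160930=3.62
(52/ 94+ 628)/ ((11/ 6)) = 342.85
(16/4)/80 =1/20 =0.05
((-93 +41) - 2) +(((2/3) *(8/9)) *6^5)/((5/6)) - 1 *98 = 26888/5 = 5377.60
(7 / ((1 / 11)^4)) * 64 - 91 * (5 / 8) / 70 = 104946675 / 16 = 6559167.19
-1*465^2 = -216225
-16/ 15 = -1.07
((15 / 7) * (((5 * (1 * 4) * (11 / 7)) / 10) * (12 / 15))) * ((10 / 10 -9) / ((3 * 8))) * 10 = -17.96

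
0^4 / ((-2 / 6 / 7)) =0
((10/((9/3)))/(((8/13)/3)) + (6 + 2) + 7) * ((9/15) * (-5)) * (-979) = 91781.25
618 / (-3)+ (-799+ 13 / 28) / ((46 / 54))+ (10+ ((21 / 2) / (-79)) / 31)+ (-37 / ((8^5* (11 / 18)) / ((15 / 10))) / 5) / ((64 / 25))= -10309238627485715 / 9095723614208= -1133.42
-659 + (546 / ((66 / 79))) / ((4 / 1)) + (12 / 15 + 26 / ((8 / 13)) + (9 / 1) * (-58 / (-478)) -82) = -533.47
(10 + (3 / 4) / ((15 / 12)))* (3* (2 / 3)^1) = 106 / 5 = 21.20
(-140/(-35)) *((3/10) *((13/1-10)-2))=6/5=1.20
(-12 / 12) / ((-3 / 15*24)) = 5 / 24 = 0.21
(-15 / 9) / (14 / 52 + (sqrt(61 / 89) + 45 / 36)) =-365612 / 234303 + 2704 * sqrt(5429) / 234303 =-0.71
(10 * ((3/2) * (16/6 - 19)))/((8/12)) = -735/2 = -367.50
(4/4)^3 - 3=-2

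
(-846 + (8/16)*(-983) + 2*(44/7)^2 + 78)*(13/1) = -1503931/98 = -15346.23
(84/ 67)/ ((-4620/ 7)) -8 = -29487/ 3685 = -8.00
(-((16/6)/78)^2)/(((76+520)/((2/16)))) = -1/4079322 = -0.00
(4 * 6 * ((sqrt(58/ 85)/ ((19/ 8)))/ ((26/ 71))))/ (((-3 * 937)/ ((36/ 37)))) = -81792 * sqrt(4930)/ 727875655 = -0.01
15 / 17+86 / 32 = 971 / 272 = 3.57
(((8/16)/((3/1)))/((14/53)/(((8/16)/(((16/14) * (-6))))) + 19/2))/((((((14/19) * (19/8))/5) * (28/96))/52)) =14.44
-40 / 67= -0.60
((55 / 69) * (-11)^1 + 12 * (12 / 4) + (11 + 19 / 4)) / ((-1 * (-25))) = 11863 / 6900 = 1.72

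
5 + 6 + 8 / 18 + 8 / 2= 139 / 9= 15.44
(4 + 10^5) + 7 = 100011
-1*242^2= -58564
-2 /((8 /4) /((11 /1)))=-11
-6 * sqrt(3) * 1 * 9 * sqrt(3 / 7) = -162 * sqrt(7) / 7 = -61.23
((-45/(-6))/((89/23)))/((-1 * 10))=-69/356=-0.19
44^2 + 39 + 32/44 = 21733/11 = 1975.73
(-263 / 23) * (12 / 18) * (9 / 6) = -263 / 23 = -11.43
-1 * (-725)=725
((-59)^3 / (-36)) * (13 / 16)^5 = 76255785047 / 37748736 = 2020.09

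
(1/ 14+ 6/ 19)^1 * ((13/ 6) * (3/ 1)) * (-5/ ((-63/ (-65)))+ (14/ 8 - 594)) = -201582433/ 134064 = -1503.63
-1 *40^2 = -1600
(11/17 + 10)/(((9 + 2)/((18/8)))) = 1629/748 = 2.18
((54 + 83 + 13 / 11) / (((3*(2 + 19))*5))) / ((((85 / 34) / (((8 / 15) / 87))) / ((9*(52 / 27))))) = 252928 / 13565475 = 0.02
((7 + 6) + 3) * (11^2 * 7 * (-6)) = -81312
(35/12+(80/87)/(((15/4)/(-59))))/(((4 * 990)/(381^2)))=-194499611/459360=-423.41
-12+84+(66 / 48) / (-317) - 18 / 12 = 178777 / 2536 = 70.50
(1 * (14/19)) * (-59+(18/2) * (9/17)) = -12908/323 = -39.96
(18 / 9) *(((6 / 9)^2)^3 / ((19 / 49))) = 6272 / 13851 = 0.45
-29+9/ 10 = -28.10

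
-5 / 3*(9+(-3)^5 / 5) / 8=33 / 4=8.25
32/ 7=4.57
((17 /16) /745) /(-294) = -17 /3504480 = -0.00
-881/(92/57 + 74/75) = -1255425/3706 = -338.75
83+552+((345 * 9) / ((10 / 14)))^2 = 18897044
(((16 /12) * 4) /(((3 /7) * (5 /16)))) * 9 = 358.40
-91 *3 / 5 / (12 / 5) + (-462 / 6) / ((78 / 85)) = -16639 / 156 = -106.66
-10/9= -1.11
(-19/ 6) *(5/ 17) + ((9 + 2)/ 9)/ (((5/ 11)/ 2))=6803/ 1530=4.45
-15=-15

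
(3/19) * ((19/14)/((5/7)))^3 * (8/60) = 361/2500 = 0.14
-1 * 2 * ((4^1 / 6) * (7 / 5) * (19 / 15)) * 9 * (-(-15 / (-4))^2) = 1197 / 4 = 299.25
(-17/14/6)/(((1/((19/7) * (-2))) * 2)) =323/588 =0.55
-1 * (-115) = 115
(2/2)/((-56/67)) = -67/56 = -1.20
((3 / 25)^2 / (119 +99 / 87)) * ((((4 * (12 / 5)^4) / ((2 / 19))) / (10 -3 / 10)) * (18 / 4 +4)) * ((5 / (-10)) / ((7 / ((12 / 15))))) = -1748107008 / 231019140625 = -0.01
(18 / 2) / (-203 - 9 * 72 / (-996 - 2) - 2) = -4491 / 101971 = -0.04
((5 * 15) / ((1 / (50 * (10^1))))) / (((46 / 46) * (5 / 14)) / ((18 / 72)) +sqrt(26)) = -1312500 / 587 +918750 * sqrt(26) / 587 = 5744.85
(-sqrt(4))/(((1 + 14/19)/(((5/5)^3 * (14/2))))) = -266/33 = -8.06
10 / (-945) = -2 / 189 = -0.01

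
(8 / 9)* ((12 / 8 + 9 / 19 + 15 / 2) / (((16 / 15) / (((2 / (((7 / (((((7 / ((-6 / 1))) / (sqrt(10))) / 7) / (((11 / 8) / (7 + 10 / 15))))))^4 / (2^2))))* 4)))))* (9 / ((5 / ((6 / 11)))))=2292457472 / 2975529155445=0.00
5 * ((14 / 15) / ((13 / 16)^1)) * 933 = 5358.77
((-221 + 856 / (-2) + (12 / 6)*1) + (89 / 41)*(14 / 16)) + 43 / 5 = -1043861 / 1640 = -636.50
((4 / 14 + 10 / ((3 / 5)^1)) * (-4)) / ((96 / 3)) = -89 / 42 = -2.12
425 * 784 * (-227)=-75636400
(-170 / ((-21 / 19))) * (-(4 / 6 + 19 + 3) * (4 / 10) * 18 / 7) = -3585.96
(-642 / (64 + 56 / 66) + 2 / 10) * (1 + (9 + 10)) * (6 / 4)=-291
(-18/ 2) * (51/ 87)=-153/ 29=-5.28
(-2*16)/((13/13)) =-32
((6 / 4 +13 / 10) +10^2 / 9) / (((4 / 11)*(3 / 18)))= 3443 / 15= 229.53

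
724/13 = 55.69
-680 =-680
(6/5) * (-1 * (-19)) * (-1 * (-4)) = 456/5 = 91.20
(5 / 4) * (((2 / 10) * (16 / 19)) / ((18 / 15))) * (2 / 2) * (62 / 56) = 155 / 798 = 0.19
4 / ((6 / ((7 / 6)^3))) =343 / 324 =1.06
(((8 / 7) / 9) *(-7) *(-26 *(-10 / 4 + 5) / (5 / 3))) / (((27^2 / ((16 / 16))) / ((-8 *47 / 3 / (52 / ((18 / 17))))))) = -1504 / 12393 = -0.12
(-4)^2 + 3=19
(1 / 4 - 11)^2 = 1849 / 16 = 115.56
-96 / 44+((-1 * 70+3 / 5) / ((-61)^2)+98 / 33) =472279 / 613965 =0.77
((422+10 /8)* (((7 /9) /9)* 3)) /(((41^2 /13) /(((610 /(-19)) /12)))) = -46989215 /20696472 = -2.27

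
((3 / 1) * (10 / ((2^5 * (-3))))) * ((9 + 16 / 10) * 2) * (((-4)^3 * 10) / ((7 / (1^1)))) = 4240 / 7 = 605.71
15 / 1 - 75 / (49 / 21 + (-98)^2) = 432060 / 28819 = 14.99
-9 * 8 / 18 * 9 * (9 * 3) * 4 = -3888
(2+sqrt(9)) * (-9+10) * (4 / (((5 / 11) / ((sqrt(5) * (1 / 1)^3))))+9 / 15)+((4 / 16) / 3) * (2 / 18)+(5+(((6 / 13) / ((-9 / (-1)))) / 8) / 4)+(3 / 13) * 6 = 52765 / 5616+44 * sqrt(5) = 107.78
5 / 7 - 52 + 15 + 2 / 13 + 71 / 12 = -32995 / 1092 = -30.22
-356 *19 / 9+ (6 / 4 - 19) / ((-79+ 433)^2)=-751.56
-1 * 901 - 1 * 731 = -1632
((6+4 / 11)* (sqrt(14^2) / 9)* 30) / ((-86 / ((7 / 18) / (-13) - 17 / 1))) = 9763250 / 166023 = 58.81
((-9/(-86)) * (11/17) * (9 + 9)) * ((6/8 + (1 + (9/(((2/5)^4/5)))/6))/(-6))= -2801007/46784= -59.87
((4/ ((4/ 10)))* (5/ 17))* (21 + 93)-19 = 5377/ 17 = 316.29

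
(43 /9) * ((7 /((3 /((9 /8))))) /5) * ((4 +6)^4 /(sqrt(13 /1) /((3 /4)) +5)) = 1128750 /17-301000 * sqrt(13) /17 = 2557.59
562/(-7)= -562/7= -80.29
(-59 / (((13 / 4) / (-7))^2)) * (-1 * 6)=277536 / 169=1642.22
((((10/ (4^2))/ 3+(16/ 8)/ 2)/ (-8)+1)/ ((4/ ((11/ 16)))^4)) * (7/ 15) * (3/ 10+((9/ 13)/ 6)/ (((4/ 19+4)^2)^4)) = 24290142640236099141207/ 234187180623265792000000000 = 0.00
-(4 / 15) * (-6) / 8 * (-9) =-9 / 5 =-1.80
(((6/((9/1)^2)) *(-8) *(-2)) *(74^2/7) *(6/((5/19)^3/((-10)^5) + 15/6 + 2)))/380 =5060700160/1555621137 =3.25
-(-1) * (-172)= -172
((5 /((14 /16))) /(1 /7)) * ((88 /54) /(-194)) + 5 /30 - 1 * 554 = -2902739 /5238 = -554.17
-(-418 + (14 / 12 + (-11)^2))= 1775 / 6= 295.83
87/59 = 1.47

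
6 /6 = 1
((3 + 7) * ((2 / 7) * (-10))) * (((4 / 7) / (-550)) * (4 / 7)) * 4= 256 / 3773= 0.07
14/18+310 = 2797/9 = 310.78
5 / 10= 1 / 2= 0.50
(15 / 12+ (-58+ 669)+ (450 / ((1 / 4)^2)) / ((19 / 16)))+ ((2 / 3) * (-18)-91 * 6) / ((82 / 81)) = 19083047 / 3116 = 6124.21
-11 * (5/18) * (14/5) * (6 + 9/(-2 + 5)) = -77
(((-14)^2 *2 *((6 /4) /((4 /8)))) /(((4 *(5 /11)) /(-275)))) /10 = -17787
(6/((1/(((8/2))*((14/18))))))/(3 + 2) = 56/15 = 3.73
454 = 454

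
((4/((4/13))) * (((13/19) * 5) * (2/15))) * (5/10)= 169/57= 2.96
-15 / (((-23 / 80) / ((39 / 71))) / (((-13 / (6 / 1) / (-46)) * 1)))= 50700 / 37559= 1.35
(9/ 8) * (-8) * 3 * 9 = -243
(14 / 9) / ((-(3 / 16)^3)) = -57344 / 243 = -235.98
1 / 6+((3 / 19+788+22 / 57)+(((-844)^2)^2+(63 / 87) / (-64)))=17893749779473233 / 35264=507422577684.70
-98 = -98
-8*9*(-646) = 46512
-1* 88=-88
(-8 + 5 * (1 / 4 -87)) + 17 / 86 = -75947 / 172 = -441.55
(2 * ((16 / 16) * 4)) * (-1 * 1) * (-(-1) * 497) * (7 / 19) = -27832 / 19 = -1464.84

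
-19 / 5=-3.80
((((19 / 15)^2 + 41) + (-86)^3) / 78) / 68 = -71551507 / 596700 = -119.91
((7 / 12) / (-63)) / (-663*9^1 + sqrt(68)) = sqrt(17) / 1922671134 + 13 / 8377652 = 0.00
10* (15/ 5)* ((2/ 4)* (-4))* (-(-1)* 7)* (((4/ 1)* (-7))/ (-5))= -2352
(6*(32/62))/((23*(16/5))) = 30/713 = 0.04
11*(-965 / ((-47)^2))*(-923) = 9797645 / 2209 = 4435.33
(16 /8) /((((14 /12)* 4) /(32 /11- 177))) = -5745 /77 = -74.61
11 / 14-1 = -0.21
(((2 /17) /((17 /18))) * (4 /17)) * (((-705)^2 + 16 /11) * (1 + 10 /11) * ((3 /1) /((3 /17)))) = 16533087984 /34969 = 472792.70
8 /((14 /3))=12 /7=1.71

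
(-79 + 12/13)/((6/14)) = -7105/39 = -182.18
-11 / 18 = -0.61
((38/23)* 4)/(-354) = -76/4071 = -0.02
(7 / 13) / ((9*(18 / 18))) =7 / 117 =0.06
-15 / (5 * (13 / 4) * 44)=-3 / 143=-0.02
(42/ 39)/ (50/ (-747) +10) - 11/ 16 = -31919/ 55120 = -0.58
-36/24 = -1.50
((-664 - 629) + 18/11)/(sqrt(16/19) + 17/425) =2249125/36597 - 11837500* sqrt(19)/36597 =-1348.45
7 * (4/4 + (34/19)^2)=10619/361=29.42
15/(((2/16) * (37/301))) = 36120/37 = 976.22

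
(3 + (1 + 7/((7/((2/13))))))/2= 27/13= 2.08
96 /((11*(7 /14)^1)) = 192 /11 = 17.45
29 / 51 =0.57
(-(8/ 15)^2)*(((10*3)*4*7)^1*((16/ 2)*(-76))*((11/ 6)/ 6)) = 5992448/ 135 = 44388.50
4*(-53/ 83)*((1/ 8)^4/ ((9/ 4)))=-53/ 191232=-0.00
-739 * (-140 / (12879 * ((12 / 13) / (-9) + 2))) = 4.23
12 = 12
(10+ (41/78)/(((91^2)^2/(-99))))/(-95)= -17829488507/169380153670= -0.11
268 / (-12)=-67 / 3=-22.33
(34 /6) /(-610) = -17 /1830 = -0.01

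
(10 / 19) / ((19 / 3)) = 30 / 361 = 0.08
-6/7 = -0.86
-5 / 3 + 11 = 28 / 3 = 9.33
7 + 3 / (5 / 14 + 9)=959 / 131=7.32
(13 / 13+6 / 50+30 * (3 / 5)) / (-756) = -239 / 9450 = -0.03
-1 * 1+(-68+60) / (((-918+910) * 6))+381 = 2281 / 6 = 380.17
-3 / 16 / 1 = -0.19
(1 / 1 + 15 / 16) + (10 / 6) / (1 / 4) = 413 / 48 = 8.60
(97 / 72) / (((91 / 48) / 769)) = 149186 / 273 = 546.47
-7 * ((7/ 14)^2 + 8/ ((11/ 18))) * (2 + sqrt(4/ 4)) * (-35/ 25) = 86289/ 220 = 392.22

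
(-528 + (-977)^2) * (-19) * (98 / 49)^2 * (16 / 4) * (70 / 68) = -298546195.29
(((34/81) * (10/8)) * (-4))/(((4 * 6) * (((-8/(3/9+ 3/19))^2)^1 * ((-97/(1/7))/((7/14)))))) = 595/2450629728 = 0.00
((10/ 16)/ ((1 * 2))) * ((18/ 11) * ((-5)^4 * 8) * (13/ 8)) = 365625/ 88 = 4154.83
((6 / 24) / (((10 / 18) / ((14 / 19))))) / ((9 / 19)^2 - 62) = -1197 / 223010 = -0.01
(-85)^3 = -614125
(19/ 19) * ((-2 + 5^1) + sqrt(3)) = sqrt(3) + 3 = 4.73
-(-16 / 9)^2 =-3.16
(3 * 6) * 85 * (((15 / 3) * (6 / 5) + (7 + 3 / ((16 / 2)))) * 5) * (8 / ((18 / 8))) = 363800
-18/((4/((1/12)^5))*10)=-1/552960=-0.00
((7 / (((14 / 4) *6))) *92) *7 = 644 / 3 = 214.67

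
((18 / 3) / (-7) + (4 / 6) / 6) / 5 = -47 / 315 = -0.15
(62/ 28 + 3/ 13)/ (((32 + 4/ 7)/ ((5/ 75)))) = 89/ 17784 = 0.01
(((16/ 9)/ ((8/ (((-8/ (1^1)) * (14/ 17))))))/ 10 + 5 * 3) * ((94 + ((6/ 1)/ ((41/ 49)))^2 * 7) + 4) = 1749424754/ 257193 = 6801.99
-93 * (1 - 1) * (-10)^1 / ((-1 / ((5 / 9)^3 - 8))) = 0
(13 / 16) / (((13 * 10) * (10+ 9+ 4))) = 0.00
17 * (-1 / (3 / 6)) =-34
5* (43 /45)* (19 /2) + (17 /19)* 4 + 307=355.97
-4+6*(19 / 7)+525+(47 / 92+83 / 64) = 539.09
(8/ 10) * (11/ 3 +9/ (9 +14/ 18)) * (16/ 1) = 9688/ 165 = 58.72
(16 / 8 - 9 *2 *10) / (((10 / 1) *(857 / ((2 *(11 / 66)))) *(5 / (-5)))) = 89 / 12855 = 0.01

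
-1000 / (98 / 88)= -44000 / 49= -897.96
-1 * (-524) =524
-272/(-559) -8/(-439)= 123880/245401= 0.50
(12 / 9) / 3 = 0.44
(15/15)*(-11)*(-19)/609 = 209/609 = 0.34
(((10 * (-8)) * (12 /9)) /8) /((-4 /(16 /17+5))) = 1010 /51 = 19.80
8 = 8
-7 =-7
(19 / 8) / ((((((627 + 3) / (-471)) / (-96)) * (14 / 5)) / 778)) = 2320774 / 49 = 47362.73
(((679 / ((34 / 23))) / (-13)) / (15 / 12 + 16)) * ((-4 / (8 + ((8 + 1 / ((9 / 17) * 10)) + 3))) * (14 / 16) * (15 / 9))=237650 / 381667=0.62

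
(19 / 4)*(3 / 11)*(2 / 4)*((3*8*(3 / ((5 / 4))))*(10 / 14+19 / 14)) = 29754 / 385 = 77.28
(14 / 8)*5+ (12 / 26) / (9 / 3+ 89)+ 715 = 865611 / 1196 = 723.76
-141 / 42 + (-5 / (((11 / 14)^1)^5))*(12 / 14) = -17.67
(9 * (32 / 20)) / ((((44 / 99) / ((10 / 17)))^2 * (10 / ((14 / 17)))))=10206 / 4913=2.08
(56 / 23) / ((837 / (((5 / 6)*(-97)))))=-13580 / 57753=-0.24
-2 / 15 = -0.13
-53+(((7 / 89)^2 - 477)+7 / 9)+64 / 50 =-940900802 / 1782225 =-527.94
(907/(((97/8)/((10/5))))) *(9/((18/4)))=29024/97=299.22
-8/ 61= -0.13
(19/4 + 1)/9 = 23/36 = 0.64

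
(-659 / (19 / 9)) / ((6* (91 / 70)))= -9885 / 247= -40.02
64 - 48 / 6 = 56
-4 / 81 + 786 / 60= 10571 / 810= 13.05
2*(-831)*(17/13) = -28254/13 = -2173.38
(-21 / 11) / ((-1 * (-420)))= -1 / 220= -0.00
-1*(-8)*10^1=80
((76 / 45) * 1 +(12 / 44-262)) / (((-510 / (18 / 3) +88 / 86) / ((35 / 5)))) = 38744419 / 1787445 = 21.68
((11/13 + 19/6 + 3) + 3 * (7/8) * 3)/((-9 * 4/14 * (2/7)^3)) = -11152645/44928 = -248.23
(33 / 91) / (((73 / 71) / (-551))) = -1290993 / 6643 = -194.34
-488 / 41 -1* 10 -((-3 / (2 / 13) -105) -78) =14809 / 82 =180.60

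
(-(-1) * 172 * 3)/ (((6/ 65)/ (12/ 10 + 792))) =4433988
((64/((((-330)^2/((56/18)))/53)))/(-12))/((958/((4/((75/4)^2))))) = -189952/1980567703125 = -0.00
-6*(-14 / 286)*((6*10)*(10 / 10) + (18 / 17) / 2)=43218 / 2431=17.78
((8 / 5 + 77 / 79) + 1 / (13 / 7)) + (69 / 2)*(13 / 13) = 386287 / 10270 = 37.61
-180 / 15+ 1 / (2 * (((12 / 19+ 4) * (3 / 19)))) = -5975 / 528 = -11.32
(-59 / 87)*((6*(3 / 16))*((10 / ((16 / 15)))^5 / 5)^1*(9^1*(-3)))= 2268158203125 / 7602176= 298356.44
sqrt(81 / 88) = 9* sqrt(22) / 44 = 0.96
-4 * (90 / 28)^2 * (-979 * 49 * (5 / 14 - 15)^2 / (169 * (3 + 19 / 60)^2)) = 74982160687500 / 327935881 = 228648.85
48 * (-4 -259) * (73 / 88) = -10472.18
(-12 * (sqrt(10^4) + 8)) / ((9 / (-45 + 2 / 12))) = 6456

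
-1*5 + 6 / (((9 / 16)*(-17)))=-5.63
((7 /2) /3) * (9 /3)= 7 /2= 3.50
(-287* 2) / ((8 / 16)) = -1148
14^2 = 196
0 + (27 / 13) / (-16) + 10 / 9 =1837 / 1872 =0.98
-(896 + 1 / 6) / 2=-5377 / 12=-448.08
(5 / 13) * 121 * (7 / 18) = 4235 / 234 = 18.10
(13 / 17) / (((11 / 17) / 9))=117 / 11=10.64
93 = 93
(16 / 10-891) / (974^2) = -4447 / 4743380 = -0.00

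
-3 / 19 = -0.16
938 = 938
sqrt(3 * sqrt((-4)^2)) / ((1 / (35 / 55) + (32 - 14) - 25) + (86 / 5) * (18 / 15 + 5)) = 175 * sqrt(3) / 8856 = 0.03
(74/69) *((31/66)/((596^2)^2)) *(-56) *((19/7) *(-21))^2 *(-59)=171009671/3990392110496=0.00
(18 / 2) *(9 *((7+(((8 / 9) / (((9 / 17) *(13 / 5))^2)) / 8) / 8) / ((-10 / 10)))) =-6906481 / 12168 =-567.59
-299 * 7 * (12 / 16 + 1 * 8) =-73255 / 4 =-18313.75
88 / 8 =11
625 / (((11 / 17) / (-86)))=-913750 / 11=-83068.18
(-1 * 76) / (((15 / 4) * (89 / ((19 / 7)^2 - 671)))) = 9885472 / 65415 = 151.12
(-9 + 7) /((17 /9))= -18 /17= -1.06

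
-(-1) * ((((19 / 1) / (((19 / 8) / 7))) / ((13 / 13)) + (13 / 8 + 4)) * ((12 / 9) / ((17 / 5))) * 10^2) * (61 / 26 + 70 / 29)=448625 / 39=11503.21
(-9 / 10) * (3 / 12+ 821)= -5913 / 8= -739.12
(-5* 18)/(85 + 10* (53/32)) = -0.89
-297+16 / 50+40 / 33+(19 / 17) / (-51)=-70452154 / 238425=-295.49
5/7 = 0.71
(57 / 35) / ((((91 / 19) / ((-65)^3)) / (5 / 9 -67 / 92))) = 16127.42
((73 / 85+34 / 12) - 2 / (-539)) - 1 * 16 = -3382283 / 274890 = -12.30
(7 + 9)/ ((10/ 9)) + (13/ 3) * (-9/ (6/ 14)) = -76.60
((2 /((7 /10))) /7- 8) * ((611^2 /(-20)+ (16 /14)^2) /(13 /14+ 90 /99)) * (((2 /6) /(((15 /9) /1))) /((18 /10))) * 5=12474768218 /291207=42838.15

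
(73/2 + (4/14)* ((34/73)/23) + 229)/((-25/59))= -626.59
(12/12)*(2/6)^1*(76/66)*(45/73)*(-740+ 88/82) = -5756240/32923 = -174.84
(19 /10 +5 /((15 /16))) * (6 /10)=217 /50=4.34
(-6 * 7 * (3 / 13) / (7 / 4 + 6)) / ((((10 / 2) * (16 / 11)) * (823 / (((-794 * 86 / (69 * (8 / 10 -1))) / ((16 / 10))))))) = -19717005 / 30513548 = -0.65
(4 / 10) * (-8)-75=-391 / 5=-78.20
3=3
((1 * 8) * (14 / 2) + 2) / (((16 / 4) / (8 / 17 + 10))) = 2581 / 17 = 151.82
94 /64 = 47 /32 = 1.47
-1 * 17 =-17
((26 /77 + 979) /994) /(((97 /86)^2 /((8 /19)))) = 2230899856 /6841387399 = 0.33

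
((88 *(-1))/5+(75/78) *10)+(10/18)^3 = -370226/47385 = -7.81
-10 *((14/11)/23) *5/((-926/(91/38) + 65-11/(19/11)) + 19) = 1210300/135189791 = 0.01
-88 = -88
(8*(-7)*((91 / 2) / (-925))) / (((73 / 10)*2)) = 2548 / 13505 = 0.19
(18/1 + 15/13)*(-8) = -1992/13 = -153.23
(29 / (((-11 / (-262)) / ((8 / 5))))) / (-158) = -30392 / 4345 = -6.99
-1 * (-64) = 64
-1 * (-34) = 34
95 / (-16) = -95 / 16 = -5.94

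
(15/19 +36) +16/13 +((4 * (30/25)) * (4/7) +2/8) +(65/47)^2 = 42.93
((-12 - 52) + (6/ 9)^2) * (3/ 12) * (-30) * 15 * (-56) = -400400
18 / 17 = 1.06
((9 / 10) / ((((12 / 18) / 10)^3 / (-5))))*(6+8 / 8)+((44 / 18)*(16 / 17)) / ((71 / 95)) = -2309678495 / 21726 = -106309.42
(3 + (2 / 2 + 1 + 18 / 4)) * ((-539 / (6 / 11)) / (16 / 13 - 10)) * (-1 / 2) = -77077 / 144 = -535.26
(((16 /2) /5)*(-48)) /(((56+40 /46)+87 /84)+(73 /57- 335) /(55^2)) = -8528002560 /6417650507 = -1.33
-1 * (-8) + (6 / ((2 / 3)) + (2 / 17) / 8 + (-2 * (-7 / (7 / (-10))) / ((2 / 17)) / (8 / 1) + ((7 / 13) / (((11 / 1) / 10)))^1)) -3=-16399 / 2431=-6.75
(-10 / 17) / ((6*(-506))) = 5 / 25806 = 0.00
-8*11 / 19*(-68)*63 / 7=53856 / 19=2834.53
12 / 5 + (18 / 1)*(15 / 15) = 102 / 5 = 20.40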